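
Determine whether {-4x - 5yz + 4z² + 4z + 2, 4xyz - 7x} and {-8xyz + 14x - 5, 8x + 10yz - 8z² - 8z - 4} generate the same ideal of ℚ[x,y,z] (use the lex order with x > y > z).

No, the ideals differ.

Since reduced Gröbner bases are canonical representatives of ideals under a given ordering, it suffices to compute and compare them.
Buchberger on the first generating set:
f_1 = -4x - 5yz + 4z² + 4z + 2, LT = x.
f_2 = 4xyz - 7x, LT = xyz.

S(f_1,f_2): lcm = xyz. S = 7/4x + 5/4y²z² - yz³ - yz² - ½yz.
  reduce S modulo (f_1, f_2):
  remainder 5/4y²z² - yz³ - yz² - 43/16yz + 7/4z² + 7/4z + ⅞ ≠ 0; add g_3 = 5/4y²z² - yz³ - yz² - 43/16yz + 7/4z² + 7/4z + ⅞ to the basis.

The other S-polynomials (S(f_1,g_3), S(f_2,g_3)) all reduce to 0 modulo the current basis, so we have a Gröbner basis.
Inter-reduce: drop elements whose leading term is divisible by another's, tail-reduce, and make monic.
Reduced Gröbner basis: {x + 5/4yz - z² - z - ½, y²z² - ⅘yz³ - ⅘yz² - 43/20yz + 7/5z² + 7/5z + 7/10}.

Buchberger on the second generating set:
h_1 = -8xyz + 14x - 5, LT = xyz.
h_2 = 8x + 10yz - 8z² - 8z - 4, LT = x.

S(h_1,h_2): lcm = xyz. S = -7/4x - 5/4y²z² + yz³ + yz² + ½yz + ⅝.
  reduce S modulo (h_1, h_2):
  remainder -5/4y²z² + yz³ + yz² + 43/16yz - 7/4z² - 7/4z - ¼ ≠ 0; add k_3 = -5/4y²z² + yz³ + yz² + 43/16yz - 7/4z² - 7/4z - ¼ to the basis.

The other S-polynomials (S(h_1,k_3), S(h_2,k_3)) all reduce to 0 modulo the current basis, so we have a Gröbner basis.
Inter-reduce: drop elements whose leading term is divisible by another's, tail-reduce, and make monic.
Reduced Gröbner basis: {x + 5/4yz - z² - z - ½, y²z² - ⅘yz³ - ⅘yz² - 43/20yz + 7/5z² + 7/5z + ⅕}.

Since the reduced bases disagree, the two ideals are not the same.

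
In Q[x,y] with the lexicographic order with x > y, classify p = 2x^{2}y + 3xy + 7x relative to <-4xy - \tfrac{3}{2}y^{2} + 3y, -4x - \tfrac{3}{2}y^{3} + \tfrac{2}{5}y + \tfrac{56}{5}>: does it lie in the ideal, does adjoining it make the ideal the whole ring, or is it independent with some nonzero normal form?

2x^{2}y + 3xy + 7x is independent of I; its normal form modulo I is -\tfrac{75}{32}y^{3} - \tfrac{9}{4}y^{2} + \tfrac{163}{40}y + \tfrac{98}{5}.

First compute the reduced Gröbner basis of I by Buchberger's algorithm.
f_1 = -4xy - \tfrac{3}{2}y^{2} + 3y, LT = xy.
f_2 = -4x - \tfrac{3}{2}y^{3} + \tfrac{2}{5}y + \tfrac{56}{5}, LT = x.

S(f_1,f_2): lcm = xy. S = -\tfrac{3}{8}y^{4} + \tfrac{19}{40}y^{2} + \tfrac{41}{20}y.
  reduce S modulo (f_1, f_2):
  remainder -\tfrac{3}{8}y^{4} + \tfrac{19}{40}y^{2} + \tfrac{41}{20}y ≠ 0; add h_3 = -\tfrac{3}{8}y^{4} + \tfrac{19}{40}y^{2} + \tfrac{41}{20}y to the basis.

The other S-polynomials (S(f_1,h_3), S(f_2,h_3)) all reduce to 0 modulo the current basis, so we have a Gröbner basis.
Inter-reduce: drop elements whose leading term is divisible by another's, tail-reduce, and make monic.
Reduced Gröbner basis: {x + \tfrac{3}{8}y^{3} - \tfrac{1}{10}y - \tfrac{14}{5}, y^{4} - \tfrac{19}{15}y^{2} - \tfrac{82}{15}y}.
Label its elements g_1 = x + \tfrac{3}{8}y^{3} - \tfrac{1}{10}y - \tfrac{14}{5}, g_2 = y^{4} - \tfrac{19}{15}y^{2} - \tfrac{82}{15}y.

Reduce p = 2x^{2}y + 3xy + 7x modulo G:
  leading term x^{2}y: subtract (2xy)·g_1 from 2x^{2}y + 3xy + 7x → -\tfrac{3}{4}xy^{4} + \tfrac{1}{5}xy^{2} + \tfrac{43}{5}xy + 7x
  leading term xy^{4}: subtract (-\tfrac{3}{4}y^{4})·g_1 from -\tfrac{3}{4}xy^{4} + \tfrac{1}{5}xy^{2} + \tfrac{43}{5}xy + 7x → \tfrac{1}{5}xy^{2} + \tfrac{43}{5}xy + 7x + \tfrac{9}{32}y^{7} - \tfrac{3}{40}y^{5} - \tfrac{21}{10}y^{4}
  leading term xy^{2}: subtract (\tfrac{1}{5}y^{2})·g_1 from \tfrac{1}{5}xy^{2} + \tfrac{43}{5}xy + 7x + \tfrac{9}{32}y^{7} - \tfrac{3}{40}y^{5} - \tfrac{21}{10}y^{4} → \tfrac{43}{5}xy + 7x + \tfrac{9}{32}y^{7} - \tfrac{3}{20}y^{5} - \tfrac{21}{10}y^{4} + \tfrac{1}{50}y^{3} + \tfrac{14}{25}y^{2}
  leading term xy: subtract (\tfrac{43}{5}y)·g_1 from \tfrac{43}{5}xy + 7x + \tfrac{9}{32}y^{7} - \tfrac{3}{20}y^{5} - \tfrac{21}{10}y^{4} + \tfrac{1}{50}y^{3} + \tfrac{14}{25}y^{2} → 7x + \tfrac{9}{32}y^{7} - \tfrac{3}{20}y^{5} - \tfrac{213}{40}y^{4} + \tfrac{1}{50}y^{3} + \tfrac{71}{50}y^{2} + \tfrac{602}{25}y
  leading term x: subtract (7)·g_1 from 7x + \tfrac{9}{32}y^{7} - \tfrac{3}{20}y^{5} - \tfrac{213}{40}y^{4} + \tfrac{1}{50}y^{3} + \tfrac{71}{50}y^{2} + \tfrac{602}{25}y → \tfrac{9}{32}y^{7} - \tfrac{3}{20}y^{5} - \tfrac{213}{40}y^{4} - \tfrac{521}{200}y^{3} + \tfrac{71}{50}y^{2} + \tfrac{1239}{50}y + \tfrac{98}{5}
  leading term y^{7}: subtract (\tfrac{9}{32}y^{3})·g_2 from \tfrac{9}{32}y^{7} - \tfrac{3}{20}y^{5} - \tfrac{213}{40}y^{4} - \tfrac{521}{200}y^{3} + \tfrac{71}{50}y^{2} + \tfrac{1239}{50}y + \tfrac{98}{5} → \tfrac{33}{160}y^{5} - \tfrac{303}{80}y^{4} - \tfrac{521}{200}y^{3} + \tfrac{71}{50}y^{2} + \tfrac{1239}{50}y + \tfrac{98}{5}
  leading term y^{5}: subtract (\tfrac{33}{160}y)·g_2 from \tfrac{33}{160}y^{5} - \tfrac{303}{80}y^{4} - \tfrac{521}{200}y^{3} + \tfrac{71}{50}y^{2} + \tfrac{1239}{50}y + \tfrac{98}{5} → -\tfrac{303}{80}y^{4} - \tfrac{75}{32}y^{3} + \tfrac{1019}{400}y^{2} + \tfrac{1239}{50}y + \tfrac{98}{5}
  leading term y^{4}: subtract (-\tfrac{303}{80})·g_2 from -\tfrac{303}{80}y^{4} - \tfrac{75}{32}y^{3} + \tfrac{1019}{400}y^{2} + \tfrac{1239}{50}y + \tfrac{98}{5} → -\tfrac{75}{32}y^{3} - \tfrac{9}{4}y^{2} + \tfrac{163}{40}y + \tfrac{98}{5}
  leading term y^{3}: no divisor's leading term divides it; move -\tfrac{75}{32}y^{3} to the remainder.
  leading term y^{2}: no divisor's leading term divides it; move -\tfrac{9}{4}y^{2} to the remainder.
  leading term y: no divisor's leading term divides it; move \tfrac{163}{40}y to the remainder.
  leading term 1: no divisor's leading term divides it; move \tfrac{98}{5} to the remainder.
  normal form = -\tfrac{75}{32}y^{3} - \tfrac{9}{4}y^{2} + \tfrac{163}{40}y + \tfrac{98}{5}.
The normal form is nonzero, so p ∉ I. Since p minus its normal form lies in I, I + (p) = I + (r) where r = -\tfrac{75}{32}y^{3} - \tfrac{9}{4}y^{2} + \tfrac{163}{40}y + \tfrac{98}{5}; decide whether this ideal is the whole ring.
Run Buchberger on G together with r (pairs among the g_i already reduce to 0 since G is a Gröbner basis):
g_1 = x + \tfrac{3}{8}y^{3} - \tfrac{1}{10}y - \tfrac{14}{5}, LT = x.
g_2 = y^{4} - \tfrac{19}{15}y^{2} - \tfrac{82}{15}y, LT = y^{4}.
r = -\tfrac{75}{32}y^{3} - \tfrac{9}{4}y^{2} + \tfrac{163}{40}y + \tfrac{98}{5}, LT = y^{3}.

S(g_2,r): lcm = y^{4}. S = -\tfrac{24}{25}y^{3} + \tfrac{59}{125}y^{2} + \tfrac{362}{125}y.
  reduce S modulo (g_1, g_2, r):
  remainder \tfrac{871}{625}y^{2} + \tfrac{3834}{3125}y - \tfrac{25088}{3125} ≠ 0; add m_4 = \tfrac{871}{625}y^{2} + \tfrac{3834}{3125}y - \tfrac{25088}{3125} to the basis.

S(g_2,m_4): lcm = y^{4}. S = -\tfrac{3834}{4355}y^{3} + \tfrac{11743}{2613}y^{2} - \tfrac{82}{15}y.
  reduce S modulo (g_1, g_2, r, m_4):
  remainder -\tfrac{3327913792}{284490375}y + \tfrac{6655827584}{284490375} ≠ 0; add m_5 = -\tfrac{3327913792}{284490375}y + \tfrac{6655827584}{284490375} to the basis.

The other S-polynomials (S(g_1,g_2), S(g_1,r), S(g_1,m_4), S(r,m_4), S(g_1,m_5), S(g_2,m_5), S(r,m_5), S(m_4,m_5)) all reduce to 0 modulo the current basis, so we have a Gröbner basis.
Inter-reduce: drop elements whose leading term is divisible by another's, tail-reduce, and make monic.
Reduced Gröbner basis: {x, y - 2}.
The reduced Gröbner basis of I + (p) is {x, y - 2} ≠ {1}, a proper ideal, so the enlarged system stays consistent: p is independent of I, with normal form -\tfrac{75}{32}y^{3} - \tfrac{9}{4}y^{2} + \tfrac{163}{40}y + \tfrac{98}{5}.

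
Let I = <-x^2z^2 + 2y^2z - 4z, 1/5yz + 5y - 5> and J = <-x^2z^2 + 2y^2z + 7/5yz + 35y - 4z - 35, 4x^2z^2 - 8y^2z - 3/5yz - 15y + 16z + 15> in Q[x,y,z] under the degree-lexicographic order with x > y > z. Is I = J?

Two ideals are equal iff their reduced Gröbner bases coincide (the reduced basis is unique for a fixed ordering).
Buchberger on the first generating set:
f_1 = -x^2z^2 + 2y^2z - 4z, LT = x^2z^2.
f_2 = 1/5yz + 5y - 5, LT = yz.

S(f_1,f_2): lcm = x^2yz^2. S = -25x^2yz - 2y^3z + 25x^2z + 4yz.
  leading term x^2yz: subtract (-125x^2)·f_2 from -25x^2yz - 2y^3z + 25x^2z + 4yz → -2y^3z + 625x^2y + 25x^2z - 625x^2 + 4yz
  leading term y^3z: subtract (-10y^2)·f_2 from -2y^3z + 625x^2y + 25x^2z - 625x^2 + 4yz → 625x^2y + 25x^2z + 50y^3 - 625x^2 - 50y^2 + 4yz
  leading term x^2y: no divisor's leading term divides it; move 625x^2y to the remainder.
  leading term x^2z: no divisor's leading term divides it; move 25x^2z to the remainder.
  leading term y^3: no divisor's leading term divides it; move 50y^3 to the remainder.
  leading term x^2: no divisor's leading term divides it; move -625x^2 to the remainder.
  leading term y^2: no divisor's leading term divides it; move -50y^2 to the remainder.
  leading term yz: subtract (20)·f_2 from 4yz → -100y + 100
  leading term y: no divisor's leading term divides it; move -100y to the remainder.
  leading term 1: no divisor's leading term divides it; move 100 to the remainder.
  remainder 625x^2y + 25x^2z + 50y^3 - 625x^2 - 50y^2 - 100y + 100 ≠ 0; add g_3 = 625x^2y + 25x^2z + 50y^3 - 625x^2 - 50y^2 - 100y + 100 to the basis.

The other S-polynomials (S(f_1,g_3), S(f_2,g_3)) all reduce to 0 modulo the current basis, so we have a Gröbner basis.
Inter-reduce: drop elements whose leading term is divisible by another's, tail-reduce, and make monic.
Reduced Gröbner basis: {x^2z^2 + 50y^2 - 50y + 4z, x^2y + 1/25x^2z + 2/25y^3 - x^2 - 2/25y^2 - 4/25y + 4/25, yz + 25y - 25}.

Buchberger on the second generating set:
h_1 = -x^2z^2 + 2y^2z + 7/5yz + 35y - 4z - 35, LT = x^2z^2.
h_2 = 4x^2z^2 - 8y^2z - 3/5yz - 15y + 16z + 15, LT = x^2z^2.

S(h_1,h_2): lcm = x^2z^2. S = -5/4yz - 125/4y + 125/4.
  leading term yz: no divisor's leading term divides it; move -5/4yz to the remainder.
  leading term y: no divisor's leading term divides it; move -125/4y to the remainder.
  leading term 1: no divisor's leading term divides it; move 125/4 to the remainder.
  remainder -5/4yz - 125/4y + 125/4 ≠ 0; add k_3 = -5/4yz - 125/4y + 125/4 to the basis.

S(h_1,k_3): lcm = x^2yz^2. S = -25x^2yz - 2y^3z + 25x^2z - 7/5y^2z - 35y^2 + 4yz + 35y.
  leading term x^2yz: subtract (20x^2)·k_3 from -25x^2yz - 2y^3z + 25x^2z - 7/5y^2z - 35y^2 + 4yz + 35y → -2y^3z + 625x^2y + 25x^2z - 7/5y^2z - 625x^2 - 35y^2 + 4yz + 35y
  leading term y^3z: subtract (8/5y^2)·k_3 from -2y^3z + 625x^2y + 25x^2z - 7/5y^2z - 625x^2 - 35y^2 + 4yz + 35y → 625x^2y + 25x^2z + 50y^3 - 7/5y^2z - 625x^2 - 85y^2 + 4yz + 35y
  leading term x^2y: no divisor's leading term divides it; move 625x^2y to the remainder.
  leading term x^2z: no divisor's leading term divides it; move 25x^2z to the remainder.
  leading term y^3: no divisor's leading term divides it; move 50y^3 to the remainder.
  leading term y^2z: subtract (28/25y)·k_3 from -7/5y^2z - 625x^2 - 85y^2 + 4yz + 35y → -625x^2 - 50y^2 + 4yz
  leading term x^2: no divisor's leading term divides it; move -625x^2 to the remainder.
  leading term y^2: no divisor's leading term divides it; move -50y^2 to the remainder.
  leading term yz: subtract (-16/5)·k_3 from 4yz → -100y + 100
  leading term y: no divisor's leading term divides it; move -100y to the remainder.
  leading term 1: no divisor's leading term divides it; move 100 to the remainder.
  remainder 625x^2y + 25x^2z + 50y^3 - 625x^2 - 50y^2 - 100y + 100 ≠ 0; add k_4 = 625x^2y + 25x^2z + 50y^3 - 625x^2 - 50y^2 - 100y + 100 to the basis.

The other S-polynomials (S(h_2,k_3), S(h_1,k_4), S(h_2,k_4), S(k_3,k_4)) all reduce to 0 modulo the current basis, so we have a Gröbner basis.
Inter-reduce: drop elements whose leading term is divisible by another's, tail-reduce, and make monic.
Reduced Gröbner basis: {x^2z^2 + 50y^2 - 50y + 4z, x^2y + 1/25x^2z + 2/25y^3 - x^2 - 2/25y^2 - 4/25y + 4/25, yz + 25y - 25}.

These coincide, so the ideals are equal.

Yes, the ideals are equal.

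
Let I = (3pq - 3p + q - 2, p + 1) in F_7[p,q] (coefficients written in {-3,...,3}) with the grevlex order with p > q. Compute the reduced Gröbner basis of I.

G = {p + 1, q + 3}

This is the nonlinear analogue of row-reducing a linear system.

f_1 = 3pq - 3p + q - 2, LT = pq.
f_2 = p + 1, LT = p.

S(f_1,f_2): lcm = pq. S = -p - 3q - 3.
  leading term p: subtract (-1)·f_2 from -p - 3q - 3 → -3q - 2
  leading term q: no divisor's leading term divides it; move -3q to the remainder.
  leading term 1: no divisor's leading term divides it; move -2 to the remainder.
  remainder -3q - 2 ≠ 0; add g_3 = -3q - 2 to the basis.

The other S-polynomials (S(f_1,g_3), S(f_2,g_3)) all reduce to 0 modulo the current basis, so we have a Gröbner basis.
Inter-reduce: drop elements whose leading term is divisible by another's, tail-reduce, and make monic.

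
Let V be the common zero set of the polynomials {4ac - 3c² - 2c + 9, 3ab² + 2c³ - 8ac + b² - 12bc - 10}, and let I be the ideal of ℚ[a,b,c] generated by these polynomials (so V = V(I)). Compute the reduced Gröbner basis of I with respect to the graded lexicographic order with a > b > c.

Buchberger's algorithm terminates because the ascending chain of leading-term ideals stabilizes.

f_1 = 4ac - 3c² - 2c + 9, LT = ac.
f_2 = 3ab² + 2c³ - 8ac + b² - 12bc - 10, LT = ab².

S(f_1,f_2): lcm = ab²c. S = -¾b²c² - ⅔c⁴ + 8/3ac² - ⅚b²c + 4bc² + 9/4b² + 10/3c.
  reduce S modulo (f_1, f_2):
  remainder -¾b²c² - ⅔c⁴ - ⅚b²c + 4bc² + 2c³ + 9/4b² + 4/3c² - 8/3c ≠ 0; add g_3 = -¾b²c² - ⅔c⁴ - ⅚b²c + 4bc² + 2c³ + 9/4b² + 4/3c² - 8/3c to the basis.

The other S-polynomials (S(f_1,g_3), S(f_2,g_3)) all reduce to 0 modulo the current basis, so we have a Gröbner basis.

G = {b²c² + 8/9c⁴ + 10/9b²c - 16/3bc² - 8/3c³ - 3b² - 16/9c² + 32/9c, ab² + ⅔c³ + ⅓b² - 4bc - 2c² - 4/3c + 8/3, ac - ¾c² - ½c + 9/4}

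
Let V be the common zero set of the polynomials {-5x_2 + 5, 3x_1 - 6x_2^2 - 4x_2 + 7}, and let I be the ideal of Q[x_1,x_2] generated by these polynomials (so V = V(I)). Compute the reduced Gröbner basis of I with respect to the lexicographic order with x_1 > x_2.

f_1 = -5x_2 + 5, LT = x_2.
f_2 = 3x_1 - 6x_2^2 - 4x_2 + 7, LT = x_1.

The S-polynomials (S(f_1,f_2)) all reduce to 0 modulo the current basis, so we have a Gröbner basis.

G = {x_1 - 1, x_2 - 1}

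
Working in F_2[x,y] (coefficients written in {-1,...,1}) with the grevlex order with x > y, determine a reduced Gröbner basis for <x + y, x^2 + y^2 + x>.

f_1 = x + y, LT = x.
f_2 = x^2 + y^2 + x, LT = x^2.

S(f_1,f_2): lcm = x^2. S = xy + y^2 + x.
  leading term xy: subtract (y)·f_1 from xy + y^2 + x → x
  leading term x: subtract (1)·f_1 from x → y
  leading term y: no divisor's leading term divides it; move y to the remainder.
  remainder y ≠ 0; add g_3 = y to the basis.

The other S-polynomials (S(f_1,g_3), S(f_2,g_3)) all reduce to 0 modulo the current basis, so we have a Gröbner basis.
Inter-reduce: drop elements whose leading term is divisible by another's, tail-reduce, and make monic.

G = {x, y}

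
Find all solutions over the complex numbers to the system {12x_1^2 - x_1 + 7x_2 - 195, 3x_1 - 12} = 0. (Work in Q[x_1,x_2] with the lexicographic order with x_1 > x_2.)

{(4, 1)}

Compute a lex Gröbner basis by Buchberger's algorithm.
f_1 = 12x_1^2 - x_1 + 7x_2 - 195, LT = x_1^2.
f_2 = 3x_1 - 12, LT = x_1.

S(f_1,f_2): lcm = x_1^2. S = 47/12x_1 + 7/12x_2 - 65/4.
  leading term x_1: subtract (47/36)·f_2 from 47/12x_1 + 7/12x_2 - 65/4 → 7/12x_2 - 7/12
  leading term x_2: no divisor's leading term divides it; move 7/12x_2 to the remainder.
  leading term 1: no divisor's leading term divides it; move -7/12 to the remainder.
  remainder 7/12x_2 - 7/12 ≠ 0; add h_3 = 7/12x_2 - 7/12 to the basis.

The other S-polynomials (S(f_1,h_3), S(f_2,h_3)) all reduce to 0 modulo the current basis, so we have a Gröbner basis.
Inter-reduce: drop elements whose leading term is divisible by another's, tail-reduce, and make monic.
Reduced Gröbner basis: {x_1 - 4, x_2 - 1}.

From the last basis element, x_2 - 1 = 0, so x_2 takes values in {1}. Each choice, substituted upward through the basis, yields the corresponding point(s) of the solution set.
  x_2 = 1: the earlier basis element becomes x_1 - 4 = 0, giving x_1 = 4 — point (4, 1).
Each listed point satisfies every original equation (direct substitution).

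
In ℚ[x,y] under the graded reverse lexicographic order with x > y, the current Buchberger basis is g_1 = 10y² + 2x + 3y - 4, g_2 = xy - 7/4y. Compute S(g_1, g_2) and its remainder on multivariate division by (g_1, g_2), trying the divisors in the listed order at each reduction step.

S(g_1, g_2) = ⅕x² + 3/10xy + 7/4y² - ⅖x; remainder on division = ⅕x² - ¾x + 7/10.

lcm(LM(g_1), LM(g_2)) = xy².
S = (lcm/LT(g_1))·g_1 − (lcm/LT(g_2))·g_2 = ⅕x² + 3/10xy + 7/4y² - ⅖x.
Reduce S modulo (g_1, g_2) in that order:
  leading term x²: no divisor's leading term divides it; move ⅕x² to the remainder.
  leading term xy: subtract (3/10)·g_2 from 3/10xy + 7/4y² - ⅖x → 7/4y² - ⅖x + 21/40y
  leading term y²: subtract (7/40)·g_1 from 7/4y² - ⅖x + 21/40y → -¾x + 7/10
  leading term x: no divisor's leading term divides it; move -¾x to the remainder.
  leading term 1: no divisor's leading term divides it; move 7/10 to the remainder.
The remainder ⅕x² - ¾x + 7/10 is nonzero, so it would be added as the next basis element.
An S-polynomial is built so that the two leading terms cancel; whether anything survives reduction is exactly the Gröbner-basis criterion.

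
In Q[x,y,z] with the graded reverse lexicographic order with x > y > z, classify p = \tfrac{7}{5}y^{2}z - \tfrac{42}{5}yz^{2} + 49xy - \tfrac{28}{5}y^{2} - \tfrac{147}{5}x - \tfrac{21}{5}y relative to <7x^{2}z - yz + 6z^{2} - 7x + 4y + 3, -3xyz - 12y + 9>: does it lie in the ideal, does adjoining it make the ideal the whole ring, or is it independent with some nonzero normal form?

First compute the reduced Gröbner basis of I by Buchberger's algorithm.
f_1 = 7x^{2}z - yz + 6z^{2} - 7x + 4y + 3, LT = x^{2}z.
f_2 = -3xyz - 12y + 9, LT = xyz.

S(f_1,f_2): lcm = x^{2}yz. S = -\tfrac{1}{7}y^{2}z + \tfrac{6}{7}yz^{2} - 5xy + \tfrac{4}{7}y^{2} + 3x + \tfrac{3}{7}y.
  leading term y^{2}z: no divisor's leading term divides it; move -\tfrac{1}{7}y^{2}z to the remainder.
  leading term yz^{2}: no divisor's leading term divides it; move \tfrac{6}{7}yz^{2} to the remainder.
  leading term xy: no divisor's leading term divides it; move -5xy to the remainder.
  leading term y^{2}: no divisor's leading term divides it; move \tfrac{4}{7}y^{2} to the remainder.
  leading term x: no divisor's leading term divides it; move 3x to the remainder.
  leading term y: no divisor's leading term divides it; move \tfrac{3}{7}y to the remainder.
  remainder -\tfrac{1}{7}y^{2}z + \tfrac{6}{7}yz^{2} - 5xy + \tfrac{4}{7}y^{2} + 3x + \tfrac{3}{7}y ≠ 0; add h_3 = -\tfrac{1}{7}y^{2}z + \tfrac{6}{7}yz^{2} - 5xy + \tfrac{4}{7}y^{2} + 3x + \tfrac{3}{7}y to the basis.

S(f_1,h_3): lcm = x^{2}y^{2}z. S = 6x^{2}yz^{2} - 35x^{3}y + 4x^{2}y^{2} - \tfrac{1}{7}y^{3}z + \tfrac{6}{7}y^{2}z^{2} + 21x^{3} + 3x^{2}y - xy^{2} + \tfrac{4}{7}y^{3} + \tfrac{3}{7}y^{2}.
  leading term x^{2}yz^{2}: subtract (\tfrac{6}{7}yz)·f_1 from 6x^{2}yz^{2} - 35x^{3}y + 4x^{2}y^{2} - \tfrac{1}{7}y^{3}z + \tfrac{6}{7}y^{2}z^{2} + 21x^{3} + 3x^{2}y - xy^{2} + \tfrac{4}{7}y^{3} + \tfrac{3}{7}y^{2} → -35x^{3}y + 4x^{2}y^{2} - \tfrac{1}{7}y^{3}z + \tfrac{12}{7}y^{2}z^{2} - \tfrac{36}{7}yz^{3} + 21x^{3} + 3x^{2}y - xy^{2} + \tfrac{4}{7}y^{3} + 6xyz - \tfrac{24}{7}y^{2}z + \tfrac{3}{7}y^{2} - \tfrac{18}{7}yz
  leading term x^{3}y: no divisor's leading term divides it; move -35x^{3}y to the remainder.
  leading term x^{2}y^{2}: no divisor's leading term divides it; move 4x^{2}y^{2} to the remainder.
  leading term y^{3}z: subtract (y)·h_3 from -\tfrac{1}{7}y^{3}z + \tfrac{12}{7}y^{2}z^{2} - \tfrac{36}{7}yz^{3} + 21x^{3} + 3x^{2}y - xy^{2} + \tfrac{4}{7}y^{3} + 6xyz - \tfrac{24}{7}y^{2}z + \tfrac{3}{7}y^{2} - \tfrac{18}{7}yz → \tfrac{6}{7}y^{2}z^{2} - \tfrac{36}{7}yz^{3} + 21x^{3} + 3x^{2}y + 4xy^{2} + 6xyz - \tfrac{24}{7}y^{2}z - 3xy - \tfrac{18}{7}yz
  leading term y^{2}z^{2}: subtract (-6z)·h_3 from \tfrac{6}{7}y^{2}z^{2} - \tfrac{36}{7}yz^{3} + 21x^{3} + 3x^{2}y + 4xy^{2} + 6xyz - \tfrac{24}{7}y^{2}z - 3xy - \tfrac{18}{7}yz → 21x^{3} + 3x^{2}y + 4xy^{2} - 24xyz - 3xy + 18xz
  leading term x^{3}: no divisor's leading term divides it; move 21x^{3} to the remainder.
  leading term x^{2}y: no divisor's leading term divides it; move 3x^{2}y to the remainder.
  leading term xy^{2}: no divisor's leading term divides it; move 4xy^{2} to the remainder.
  leading term xyz: subtract (8)·f_2 from -24xyz - 3xy + 18xz → -3xy + 18xz + 96y - 72
  leading term xy: no divisor's leading term divides it; move -3xy to the remainder.
  leading term xz: no divisor's leading term divides it; move 18xz to the remainder.
  leading term y: no divisor's leading term divides it; move 96y to the remainder.
  leading term 1: no divisor's leading term divides it; move -72 to the remainder.
  remainder -35x^{3}y + 4x^{2}y^{2} + 21x^{3} + 3x^{2}y + 4xy^{2} - 3xy + 18xz + 96y - 72 ≠ 0; add h_4 = -35x^{3}y + 4x^{2}y^{2} + 21x^{3} + 3x^{2}y + 4xy^{2} - 3xy + 18xz + 96y - 72 to the basis.

S(f_2,h_3): lcm = xy^{2}z. S = 6xyz^{2} - 35x^{2}y + 4xy^{2} + 21x^{2} + 3xy + 4y^{2} - 3y.
  leading term xyz^{2}: subtract (-2z)·f_2 from 6xyz^{2} - 35x^{2}y + 4xy^{2} + 21x^{2} + 3xy + 4y^{2} - 3y → -35x^{2}y + 4xy^{2} + 21x^{2} + 3xy + 4y^{2} - 24yz - 3y + 18z
  leading term x^{2}y: no divisor's leading term divides it; move -35x^{2}y to the remainder.
  leading term xy^{2}: no divisor's leading term divides it; move 4xy^{2} to the remainder.
  leading term x^{2}: no divisor's leading term divides it; move 21x^{2} to the remainder.
  leading term xy: no divisor's leading term divides it; move 3xy to the remainder.
  leading term y^{2}: no divisor's leading term divides it; move 4y^{2} to the remainder.
  leading term yz: no divisor's leading term divides it; move -24yz to the remainder.
  leading term y: no divisor's leading term divides it; move -3y to the remainder.
  leading term z: no divisor's leading term divides it; move 18z to the remainder.
  remainder -35x^{2}y + 4xy^{2} + 21x^{2} + 3xy + 4y^{2} - 24yz - 3y + 18z ≠ 0; add h_5 = -35x^{2}y + 4xy^{2} + 21x^{2} + 3xy + 4y^{2} - 24yz - 3y + 18z to the basis.

The other S-polynomials (S(f_1,h_4), S(f_2,h_4), S(h_3,h_4), S(f_1,h_5), S(f_2,h_5), S(h_3,h_5), S(h_4,h_5)) all reduce to 0 modulo the current basis, so we have a Gröbner basis.
Inter-reduce: drop elements whose leading term is divisible by another's, tail-reduce, and make monic.
Reduced Gröbner basis: {x^{2}y - \tfrac{4}{35}xy^{2} - \tfrac{3}{5}x^{2} - \tfrac{3}{35}xy - \tfrac{4}{35}y^{2} + \tfrac{24}{35}yz + \tfrac{3}{35}y - \tfrac{18}{35}z, x^{2}z - \tfrac{1}{7}yz + \tfrac{6}{7}z^{2} - x + \tfrac{4}{7}y + \tfrac{3}{7}, xyz + 4y - 3, y^{2}z - 6yz^{2} + 35xy - 4y^{2} - 21x - 3y}.
Label its elements g_1 = x^{2}y - \tfrac{4}{35}xy^{2} - \tfrac{3}{5}x^{2} - \tfrac{3}{35}xy - \tfrac{4}{35}y^{2} + \tfrac{24}{35}yz + \tfrac{3}{35}y - \tfrac{18}{35}z, g_2 = x^{2}z - \tfrac{1}{7}yz + \tfrac{6}{7}z^{2} - x + \tfrac{4}{7}y + \tfrac{3}{7}, g_3 = xyz + 4y - 3, g_4 = y^{2}z - 6yz^{2} + 35xy - 4y^{2} - 21x - 3y.

Reduce p = \tfrac{7}{5}y^{2}z - \tfrac{42}{5}yz^{2} + 49xy - \tfrac{28}{5}y^{2} - \tfrac{147}{5}x - \tfrac{21}{5}y modulo G:
  leading term y^{2}z: subtract (\tfrac{7}{5})·g_4 from \tfrac{7}{5}y^{2}z - \tfrac{42}{5}yz^{2} + 49xy - \tfrac{28}{5}y^{2} - \tfrac{147}{5}x - \tfrac{21}{5}y → 0
  normal form = 0.
Since the normal form is 0, p ∈ I.

\tfrac{7}{5}y^{2}z - \tfrac{42}{5}yz^{2} + 49xy - \tfrac{28}{5}y^{2} - \tfrac{147}{5}x - \tfrac{21}{5}y lies in I (it reduces to 0).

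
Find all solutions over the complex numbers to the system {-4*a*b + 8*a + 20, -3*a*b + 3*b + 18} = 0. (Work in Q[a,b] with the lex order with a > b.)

Compute a lex Gröbner basis by Buchberger's algorithm.
f_1 = -4*a*b + 8*a + 20, LT = a*b.
f_2 = -3*a*b + 3*b + 18, LT = a*b.

S(f_1,f_2): lcm = a*b. S = -2*a + b + 1.
  leading term a: no divisor's leading term divides it; move -2*a to the remainder.
  leading term b: no divisor's leading term divides it; move b to the remainder.
  leading term 1: no divisor's leading term divides it; move 1 to the remainder.
  remainder -2*a + b + 1 ≠ 0; add h_3 = -2*a + b + 1 to the basis.

S(f_1,h_3): lcm = a*b. S = -2*a + 1/2*b**2 + 1/2*b - 5.
  leading term a: subtract (1)·h_3 from -2*a + 1/2*b**2 + 1/2*b - 5 → 1/2*b**2 - 1/2*b - 6
  leading term b**2: no divisor's leading term divides it; move 1/2*b**2 to the remainder.
  leading term b: no divisor's leading term divides it; move -1/2*b to the remainder.
  leading term 1: no divisor's leading term divides it; move -6 to the remainder.
  remainder 1/2*b**2 - 1/2*b - 6 ≠ 0; add h_4 = 1/2*b**2 - 1/2*b - 6 to the basis.

S(f_2,h_3): lcm = a*b. S = 1/2*b**2 - 1/2*b - 6.
  leading term b**2: subtract (1)·h_4 from 1/2*b**2 - 1/2*b - 6 → 0
  remainder 0.

S(f_1,h_4): lcm = a*b**2. S = -a*b + 12*a - 5*b.
  leading term a*b: subtract (1/4)·f_1 from -a*b + 12*a - 5*b → 10*a - 5*b - 5
  leading term a: subtract (-5)·h_3 from 10*a - 5*b - 5 → 0
  remainder 0.

S(f_2,h_4): lcm = a*b**2. S = a*b + 12*a - b**2 - 6*b.
  leading term a*b: subtract (-1/4)·f_1 from a*b + 12*a - b**2 - 6*b → 14*a - b**2 - 6*b + 5
  leading term a: subtract (-7)·h_3 from 14*a - b**2 - 6*b + 5 → -b**2 + b + 12
  leading term b**2: subtract (-2)·h_4 from -b**2 + b + 12 → 0
  remainder 0.

S(h_3,h_4): leading monomials are coprime, so the S-polynomial reduces to 0 (Buchberger's first criterion).
Every S-polynomial of the final basis reduces to 0, so we have a Gröbner basis.
Inter-reduce: drop elements whose leading term is divisible by another's, tail-reduce, and make monic.
Reduced Gröbner basis: {a - 1/2*b - 1/2, b**2 - b - 12}.

A lex Gröbner basis eliminates variables successively. Here b**2 - b - 12 depends only on b, with roots {-3, 4}; lifting each root through the earlier basis elements recovers the full solutions.
  b = -3: the earlier basis element becomes a + 1 = 0, giving a = -1 — point (-1, -3).
  b = 4: the earlier basis element becomes a - 5/2 = 0, giving a = 5/2 — point (5/2, 4).
Substituting each solution back into the original system confirms all equations vanish.
This is the nonlinear analogue of row-reducing a linear system.

{(-1, -3), (5/2, 4)}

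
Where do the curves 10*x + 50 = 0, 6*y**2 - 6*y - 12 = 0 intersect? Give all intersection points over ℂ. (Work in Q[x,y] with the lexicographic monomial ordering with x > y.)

Compute a lex Gröbner basis by Buchberger's algorithm.
f_1 = 10*x + 50, LT = x.
f_2 = 6*y**2 - 6*y - 12, LT = y**2.

S(f_1,f_2): leading monomials are coprime, so the S-polynomial reduces to 0 (Buchberger's first criterion).
Every S-polynomial of the final basis reduces to 0, so we have a Gröbner basis.
Inter-reduce: drop elements whose leading term is divisible by another's, tail-reduce, and make monic.
Reduced Gröbner basis: {x + 5, y**2 - y - 2}.

A lex Gröbner basis eliminates variables successively. Here y**2 - y - 2 depends only on y, with roots {-1, 2}; lifting each root through the earlier basis elements recovers the full solutions.
  y = -1: the earlier basis element becomes x + 5 = 0, giving x = -5 — point (-5, -1).
  y = 2: the earlier basis element becomes x + 5 = 0, giving x = -5 — point (-5, 2).
Zero-dimensionality of the ideal guarantees finitely many solutions over ℂ.

{(-5, -1), (-5, 2)}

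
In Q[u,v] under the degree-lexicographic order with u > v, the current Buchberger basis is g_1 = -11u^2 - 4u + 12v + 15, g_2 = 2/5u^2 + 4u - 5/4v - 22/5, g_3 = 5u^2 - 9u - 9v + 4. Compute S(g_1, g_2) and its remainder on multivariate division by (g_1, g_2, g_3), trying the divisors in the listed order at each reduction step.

S(g_1, g_2) = -106/11u + 179/88v + 106/11; remainder on division = -106/11u + 179/88v + 106/11.

lcm(LM(g_1), LM(g_2)) = u^2.
S = (lcm/LT(g_1))·g_1 − (lcm/LT(g_2))·g_2 = -106/11u + 179/88v + 106/11.
Reduce S modulo (g_1, g_2, g_3) in that order:
  leading term u: no divisor's leading term divides it; move -106/11u to the remainder.
  leading term v: no divisor's leading term divides it; move 179/88v to the remainder.
  leading term 1: no divisor's leading term divides it; move 106/11 to the remainder.
The remainder -106/11u + 179/88v + 106/11 is nonzero, so it would be added as the next basis element.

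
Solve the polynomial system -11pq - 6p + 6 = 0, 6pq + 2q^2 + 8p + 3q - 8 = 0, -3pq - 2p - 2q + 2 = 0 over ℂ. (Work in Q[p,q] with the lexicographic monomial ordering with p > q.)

Compute a lex Gröbner basis by Buchberger's algorithm.
f_1 = -11pq - 6p + 6, LT = pq.
f_2 = 6pq + 8p + 2q^2 + 3q - 8, LT = pq.
f_3 = -3pq - 2p - 2q + 2, LT = pq.

S(f_1,f_2): lcm = pq. S = -26/33p - 1/3q^2 - 1/2q + 26/33.
  leading term p: no divisor's leading term divides it; move -26/33p to the remainder.
  leading term q^2: no divisor's leading term divides it; move -1/3q^2 to the remainder.
  leading term q: no divisor's leading term divides it; move -1/2q to the remainder.
  leading term 1: no divisor's leading term divides it; move 26/33 to the remainder.
  remainder -26/33p - 1/3q^2 - 1/2q + 26/33 ≠ 0; add h_4 = -26/33p - 1/3q^2 - 1/2q + 26/33 to the basis.

S(f_1,f_3): lcm = pq. S = -4/33p - 2/3q + 4/33.
  leading term p: subtract (2/13)·h_4 from -4/33p - 2/3q + 4/33 → 2/39q^2 - 23/39q
  leading term q^2: no divisor's leading term divides it; move 2/39q^2 to the remainder.
  leading term q: no divisor's leading term divides it; move -23/39q to the remainder.
  remainder 2/39q^2 - 23/39q ≠ 0; add h_5 = 2/39q^2 - 23/39q to the basis.

S(f_1,h_4): lcm = pq. S = 6/11p - 11/26q^3 - 33/52q^2 + q - 6/11.
  leading term p: subtract (-9/13)·h_4 from 6/11p - 11/26q^3 - 33/52q^2 + q - 6/11 → -11/26q^3 - 45/52q^2 + 17/26q
  leading term q^3: subtract (-33/4q)·h_5 from -11/26q^3 - 45/52q^2 + 17/26q → -149/26q^2 + 17/26q
  leading term q^2: subtract (-447/4)·h_5 from -149/26q^2 + 17/26q → -261/4q
  leading term q: no divisor's leading term divides it; move -261/4q to the remainder.
  remainder -261/4q ≠ 0; add h_6 = -261/4q to the basis.

The other S-polynomials (S(f_2,f_3), S(f_2,h_4), S(f_3,h_4), S(f_1,h_5), S(f_2,h_5), S(f_3,h_5), S(h_4,h_5), S(f_1,h_6), S(f_2,h_6), S(f_3,h_6), S(h_4,h_6), S(h_5,h_6)) all reduce to 0 modulo the current basis, so we have a Gröbner basis.
Inter-reduce: drop elements whose leading term is divisible by another's, tail-reduce, and make monic.
Reduced Gröbner basis: {p - 1, q}.

From the last basis element, q = 0, so q takes values in {0}. Each choice, substituted upward through the basis, yields the corresponding point(s) of the solution set.
  q = 0: the earlier basis element becomes p - 1 = 0, giving p = 1 — point (1, 0).
Zero-dimensionality of the ideal guarantees finitely many solutions over ℂ.

{(1, 0)}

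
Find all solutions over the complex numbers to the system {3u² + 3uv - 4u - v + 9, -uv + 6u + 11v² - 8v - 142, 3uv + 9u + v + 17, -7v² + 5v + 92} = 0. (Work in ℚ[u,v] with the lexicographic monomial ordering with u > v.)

Compute a lex Gröbner basis by Buchberger's algorithm.
f_1 = 3u² + 3uv - 4u - v + 9, LT = u².
f_2 = -uv + 6u + 11v² - 8v - 142, LT = uv.
f_3 = 3uv + 9u + v + 17, LT = uv.
f_4 = -7v² + 5v + 92, LT = v².

S(f_1,f_2): lcm = u²v. S = 6u² + 12uv² - 28/3uv - 142u - ⅓v² + 3v.
  leading term u²: subtract (2)·f_1 from 6u² + 12uv² - 28/3uv - 142u - ⅓v² + 3v → 12uv² - 46/3uv - 134u - ⅓v² + 5v - 18
  leading term uv²: subtract (-12v)·f_2 from 12uv² - 46/3uv - 134u - ⅓v² + 5v - 18 → 170/3uv - 134u + 132v³ - 289/3v² - 1699v - 18
  leading term uv: subtract (-170/3)·f_2 from 170/3uv - 134u + 132v³ - 289/3v² - 1699v - 18 → 206u + 132v³ + 527v² - 6457/3v - 24194/3
  leading term u: no divisor's leading term divides it; move 206u to the remainder.
  leading term v³: subtract (-132/7v)·f_4 from 132v³ + 527v² - 6457/3v - 24194/3 → 4349/7v² - 8767/21v - 24194/3
  leading term v²: subtract (-4349/49)·f_4 from 4349/7v² - 8767/21v - 24194/3 → 3866/147v + 14818/147
  leading term v: no divisor's leading term divides it; move 3866/147v to the remainder.
  leading term 1: no divisor's leading term divides it; move 14818/147 to the remainder.
  remainder 206u + 3866/147v + 14818/147 ≠ 0; add h_5 = 206u + 3866/147v + 14818/147 to the basis.

S(f_1,f_3): lcm = u²v. S = -3u² + uv² - 5/3uv - 17/3u - ⅓v² + 3v.
  leading term u²: subtract (-1)·f_1 from -3u² + uv² - 5/3uv - 17/3u - ⅓v² + 3v → uv² + 4/3uv - 29/3u - ⅓v² + 2v + 9
  leading term uv²: subtract (-v)·f_2 from uv² + 4/3uv - 29/3u - ⅓v² + 2v + 9 → 22/3uv - 29/3u + 11v³ - 25/3v² - 140v + 9
  leading term uv: subtract (-22/3)·f_2 from 22/3uv - 29/3u + 11v³ - 25/3v² - 140v + 9 → 103/3u + 11v³ + 217/3v² - 596/3v - 3097/3
  leading term u: subtract (⅙)·h_5 from 103/3u + 11v³ + 217/3v² - 596/3v - 3097/3 → 11v³ + 217/3v² - 89545/441v - 462668/441
  leading term v³: subtract (-11/7v)·f_4 from 11v³ + 217/3v² - 89545/441v - 462668/441 → 1684/21v² - 25789/441v - 462668/441
  leading term v²: subtract (-1684/147)·f_4 from 1684/21v² - 25789/441v - 462668/441 → -529/441v + 2116/441
  leading term v: no divisor's leading term divides it; move -529/441v to the remainder.
  leading term 1: no divisor's leading term divides it; move 2116/441 to the remainder.
  remainder -529/441v + 2116/441 ≠ 0; add h_6 = -529/441v + 2116/441 to the basis.

The other S-polynomials (S(f_1,f_4), S(f_2,f_3), S(f_2,f_4), S(f_3,f_4), S(f_1,h_5), S(f_2,h_5), S(f_3,h_5), S(f_4,h_5), S(f_1,h_6), S(f_2,h_6), S(f_3,h_6), S(f_4,h_6), S(h_5,h_6)) all reduce to 0 modulo the current basis, so we have a Gröbner basis.
Inter-reduce: drop elements whose leading term is divisible by another's, tail-reduce, and make monic.
Reduced Gröbner basis: {u + 1, v - 4}.

From the last basis element, v - 4 = 0, so v takes values in {4}. Each choice, substituted upward through the basis, yields the corresponding point(s) of the solution set.
  v = 4: the earlier basis element becomes u + 1 = 0, giving u = -1 — point (-1, 4).
Check: every point annihilates each of the original generators.
A lex Gröbner basis triangularizes the system, enabling back-substitution.

{(-1, 4)}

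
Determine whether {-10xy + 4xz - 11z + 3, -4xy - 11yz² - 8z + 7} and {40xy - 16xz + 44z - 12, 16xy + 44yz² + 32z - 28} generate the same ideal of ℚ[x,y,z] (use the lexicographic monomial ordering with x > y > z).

For a fixed monomial order, each ideal has a unique reduced Gröbner basis; comparing bases decides equality.
Buchberger on the first generating set:
f_1 = -10xy + 4xz - 11z + 3, LT = xy.
f_2 = -4xy - 11yz² - 8z + 7, LT = xy.

S(f_1,f_2): lcm = xy. S = -⅖xz - 11/4yz² - 9/10z + 29/20.
  leading term xz: no divisor's leading term divides it; move -⅖xz to the remainder.
  leading term yz²: no divisor's leading term divides it; move -11/4yz² to the remainder.
  leading term z: no divisor's leading term divides it; move -9/10z to the remainder.
  leading term 1: no divisor's leading term divides it; move 29/20 to the remainder.
  remainder -⅖xz - 11/4yz² - 9/10z + 29/20 ≠ 0; add g_3 = -⅖xz - 11/4yz² - 9/10z + 29/20 to the basis.

S(f_1,g_3): lcm = xyz. S = -⅖xz² - 55/8y²z² - 9/4yz + 29/8y + 11/10z² - 3/10z.
  leading term xz²: subtract (z)·g_3 from -⅖xz² - 55/8y²z² - 9/4yz + 29/8y + 11/10z² - 3/10z → -55/8y²z² + 11/4yz³ - 9/4yz + 29/8y + 2z² - 7/4z
  leading term y²z²: no divisor's leading term divides it; move -55/8y²z² to the remainder.
  leading term yz³: no divisor's leading term divides it; move 11/4yz³ to the remainder.
  leading term yz: no divisor's leading term divides it; move -9/4yz to the remainder.
  leading term y: no divisor's leading term divides it; move 29/8y to the remainder.
  leading term z²: no divisor's leading term divides it; move 2z² to the remainder.
  leading term z: no divisor's leading term divides it; move -7/4z to the remainder.
  remainder -55/8y²z² + 11/4yz³ - 9/4yz + 29/8y + 2z² - 7/4z ≠ 0; add g_4 = -55/8y²z² + 11/4yz³ - 9/4yz + 29/8y + 2z² - 7/4z to the basis.

The other S-polynomials (S(f_2,g_3), S(f_1,g_4), S(f_2,g_4), S(g_3,g_4)) all reduce to 0 modulo the current basis, so we have a Gröbner basis.
Inter-reduce: drop elements whose leading term is divisible by another's, tail-reduce, and make monic.
Reduced Gröbner basis: {xy + 11/4yz² + 2z - 7/4, xz + 55/8yz² + 9/4z - 29/8, y²z² - ⅖yz³ + 18/55yz - 29/55y - 16/55z² + 14/55z}.

Buchberger on the second generating set:
h_1 = 40xy - 16xz + 44z - 12, LT = xy.
h_2 = 16xy + 44yz² + 32z - 28, LT = xy.

S(h_1,h_2): lcm = xy. S = -⅖xz - 11/4yz² - 9/10z + 29/20.
  leading term xz: no divisor's leading term divides it; move -⅖xz to the remainder.
  leading term yz²: no divisor's leading term divides it; move -11/4yz² to the remainder.
  leading term z: no divisor's leading term divides it; move -9/10z to the remainder.
  leading term 1: no divisor's leading term divides it; move 29/20 to the remainder.
  remainder -⅖xz - 11/4yz² - 9/10z + 29/20 ≠ 0; add k_3 = -⅖xz - 11/4yz² - 9/10z + 29/20 to the basis.

S(h_1,k_3): lcm = xyz. S = -⅖xz² - 55/8y²z² - 9/4yz + 29/8y + 11/10z² - 3/10z.
  leading term xz²: subtract (z)·k_3 from -⅖xz² - 55/8y²z² - 9/4yz + 29/8y + 11/10z² - 3/10z → -55/8y²z² + 11/4yz³ - 9/4yz + 29/8y + 2z² - 7/4z
  leading term y²z²: no divisor's leading term divides it; move -55/8y²z² to the remainder.
  leading term yz³: no divisor's leading term divides it; move 11/4yz³ to the remainder.
  leading term yz: no divisor's leading term divides it; move -9/4yz to the remainder.
  leading term y: no divisor's leading term divides it; move 29/8y to the remainder.
  leading term z²: no divisor's leading term divides it; move 2z² to the remainder.
  leading term z: no divisor's leading term divides it; move -7/4z to the remainder.
  remainder -55/8y²z² + 11/4yz³ - 9/4yz + 29/8y + 2z² - 7/4z ≠ 0; add k_4 = -55/8y²z² + 11/4yz³ - 9/4yz + 29/8y + 2z² - 7/4z to the basis.

The other S-polynomials (S(h_2,k_3), S(h_1,k_4), S(h_2,k_4), S(k_3,k_4)) all reduce to 0 modulo the current basis, so we have a Gröbner basis.
Inter-reduce: drop elements whose leading term is divisible by another's, tail-reduce, and make monic.
Reduced Gröbner basis: {xy + 11/4yz² + 2z - 7/4, xz + 55/8yz² + 9/4z - 29/8, y²z² - ⅖yz³ + 18/55yz - 29/55y - 16/55z² + 14/55z}.

Same reduced basis, so the two generating sets span the same ideal.
The same test decides containment: I ⊆ J iff every generator of I reduces to 0 modulo a Gröbner basis of J.

Yes, the ideals are equal.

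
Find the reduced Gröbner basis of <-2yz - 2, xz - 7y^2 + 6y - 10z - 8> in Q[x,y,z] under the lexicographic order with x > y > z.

G = {x + 7y^3 - 6y^2 + 8y - 10, yz + 1}

The reduced Gröbner basis is the canonical form of the ideal for this ordering.

f_1 = -2yz - 2, LT = yz.
f_2 = xz - 7y^2 + 6y - 10z - 8, LT = xz.

S(f_1,f_2): lcm = xyz. S = x + 7y^3 - 6y^2 + 10yz + 8y.
  leading term x: no divisor's leading term divides it; move x to the remainder.
  leading term y^3: no divisor's leading term divides it; move 7y^3 to the remainder.
  leading term y^2: no divisor's leading term divides it; move -6y^2 to the remainder.
  leading term yz: subtract (-5)·f_1 from 10yz + 8y → 8y - 10
  leading term y: no divisor's leading term divides it; move 8y to the remainder.
  leading term 1: no divisor's leading term divides it; move -10 to the remainder.
  remainder x + 7y^3 - 6y^2 + 8y - 10 ≠ 0; add g_3 = x + 7y^3 - 6y^2 + 8y - 10 to the basis.

The other S-polynomials (S(f_1,g_3), S(f_2,g_3)) all reduce to 0 modulo the current basis, so we have a Gröbner basis.
Inter-reduce: drop elements whose leading term is divisible by another's, tail-reduce, and make monic.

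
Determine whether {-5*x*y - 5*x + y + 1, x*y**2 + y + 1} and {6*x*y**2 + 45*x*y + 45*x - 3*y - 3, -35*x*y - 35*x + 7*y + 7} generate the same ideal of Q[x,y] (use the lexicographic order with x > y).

Equality of ideals is decidable: compute both reduced Gröbner bases (unique for the ordering) and check whether they agree.
Buchberger on the first generating set:
f_1 = -5*x*y - 5*x + y + 1, LT = x*y.
f_2 = x*y**2 + y + 1, LT = x*y**2.

S(f_1,f_2): lcm = x*y**2. S = x*y - 1/5*y**2 - 6/5*y - 1.
  leading term x*y: subtract (-1/5)·f_1 from x*y - 1/5*y**2 - 6/5*y - 1 → -x - 1/5*y**2 - y - 4/5
  leading term x: no divisor's leading term divides it; move -x to the remainder.
  leading term y**2: no divisor's leading term divides it; move -1/5*y**2 to the remainder.
  leading term y: no divisor's leading term divides it; move -y to the remainder.
  leading term 1: no divisor's leading term divides it; move -4/5 to the remainder.
  remainder -x - 1/5*y**2 - y - 4/5 ≠ 0; add g_3 = -x - 1/5*y**2 - y - 4/5 to the basis.

S(f_1,g_3): lcm = x*y. S = x - 1/5*y**3 - y**2 - y - 1/5.
  leading term x: subtract (-1)·g_3 from x - 1/5*y**3 - y**2 - y - 1/5 → -1/5*y**3 - 6/5*y**2 - 2*y - 1
  leading term y**3: no divisor's leading term divides it; move -1/5*y**3 to the remainder.
  leading term y**2: no divisor's leading term divides it; move -6/5*y**2 to the remainder.
  leading term y: no divisor's leading term divides it; move -2*y to the remainder.
  leading term 1: no divisor's leading term divides it; move -1 to the remainder.
  remainder -1/5*y**3 - 6/5*y**2 - 2*y - 1 ≠ 0; add g_4 = -1/5*y**3 - 6/5*y**2 - 2*y - 1 to the basis.

The other S-polynomials (S(f_2,g_3), S(f_1,g_4), S(f_2,g_4), S(g_3,g_4)) all reduce to 0 modulo the current basis, so we have a Gröbner basis.
Inter-reduce: drop elements whose leading term is divisible by another's, tail-reduce, and make monic.
Reduced Gröbner basis: {x + 1/5*y**2 + y + 4/5, y**3 + 6*y**2 + 10*y + 5}.

Buchberger on the second generating set:
h_1 = 6*x*y**2 + 45*x*y + 45*x - 3*y - 3, LT = x*y**2.
h_2 = -35*x*y - 35*x + 7*y + 7, LT = x*y.

S(h_1,h_2): lcm = x*y**2. S = 13/2*x*y + 15/2*x + 1/5*y**2 - 3/10*y - 1/2.
  leading term x*y: subtract (-13/70)·h_2 from 13/2*x*y + 15/2*x + 1/5*y**2 - 3/10*y - 1/2 → x + 1/5*y**2 + y + 4/5
  leading term x: no divisor's leading term divides it; move x to the remainder.
  leading term y**2: no divisor's leading term divides it; move 1/5*y**2 to the remainder.
  leading term y: no divisor's leading term divides it; move y to the remainder.
  leading term 1: no divisor's leading term divides it; move 4/5 to the remainder.
  remainder x + 1/5*y**2 + y + 4/5 ≠ 0; add k_3 = x + 1/5*y**2 + y + 4/5 to the basis.

S(h_1,k_3): lcm = x*y**2. S = 15/2*x*y + 15/2*x - 1/5*y**4 - y**3 - 4/5*y**2 - 1/2*y - 1/2.
  leading term x*y: subtract (-3/14)·h_2 from 15/2*x*y + 15/2*x - 1/5*y**4 - y**3 - 4/5*y**2 - 1/2*y - 1/2 → -1/5*y**4 - y**3 - 4/5*y**2 + y + 1
  leading term y**4: no divisor's leading term divides it; move -1/5*y**4 to the remainder.
  leading term y**3: no divisor's leading term divides it; move -y**3 to the remainder.
  leading term y**2: no divisor's leading term divides it; move -4/5*y**2 to the remainder.
  leading term y: no divisor's leading term divides it; move y to the remainder.
  leading term 1: no divisor's leading term divides it; move 1 to the remainder.
  remainder -1/5*y**4 - y**3 - 4/5*y**2 + y + 1 ≠ 0; add k_4 = -1/5*y**4 - y**3 - 4/5*y**2 + y + 1 to the basis.

S(h_2,k_3): lcm = x*y. S = x - 1/5*y**3 - y**2 - y - 1/5.
  leading term x: subtract (1)·k_3 from x - 1/5*y**3 - y**2 - y - 1/5 → -1/5*y**3 - 6/5*y**2 - 2*y - 1
  leading term y**3: no divisor's leading term divides it; move -1/5*y**3 to the remainder.
  leading term y**2: no divisor's leading term divides it; move -6/5*y**2 to the remainder.
  leading term y: no divisor's leading term divides it; move -2*y to the remainder.
  leading term 1: no divisor's leading term divides it; move -1 to the remainder.
  remainder -1/5*y**3 - 6/5*y**2 - 2*y - 1 ≠ 0; add k_5 = -1/5*y**3 - 6/5*y**2 - 2*y - 1 to the basis.

The other S-polynomials (S(h_1,k_4), S(h_2,k_4), S(k_3,k_4), S(h_1,k_5), S(h_2,k_5), S(k_3,k_5), S(k_4,k_5)) all reduce to 0 modulo the current basis, so we have a Gröbner basis.
Inter-reduce: drop elements whose leading term is divisible by another's, tail-reduce, and make monic.
Reduced Gröbner basis: {x + 1/5*y**2 + y + 4/5, y**3 + 6*y**2 + 10*y + 5}.

Same reduced basis, so the two generating sets span the same ideal.
The choice of monomial ordering does not affect the verdict — as long as both bases are computed under the same ordering, their equality decides ideal equality.

Yes, the ideals are equal.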